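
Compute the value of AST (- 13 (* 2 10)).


Evaluate inner: (* 2 10) = 20
Evaluate root: (- 13 20) = -7
Result: -7


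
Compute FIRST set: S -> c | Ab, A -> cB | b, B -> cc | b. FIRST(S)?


Per alternative of S: FIRST(c) = {c}; FIRST(Ab) = {b, c}
FIRST(S) = {b, c}


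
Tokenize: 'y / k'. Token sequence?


Scan left to right, longest-match per lexeme
Tokens: ID(y), OP(/), ID(k)


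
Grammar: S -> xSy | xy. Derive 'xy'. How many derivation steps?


Derivation: S => xy
Steps: 1


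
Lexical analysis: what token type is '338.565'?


Pattern: digits with a decimal point
Type: FLOAT_LITERAL


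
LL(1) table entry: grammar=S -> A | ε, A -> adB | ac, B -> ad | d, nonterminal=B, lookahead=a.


For [B, a]: 'a' ∈ FIRST(ad)
Entry: B -> ad


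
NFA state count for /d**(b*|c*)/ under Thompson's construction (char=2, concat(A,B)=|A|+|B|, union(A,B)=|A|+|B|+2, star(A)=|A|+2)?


Syntax tree has 3 char leaf(s), 1 union(s), 4 star(s)
chars contribute 3×2 = 6; each union adds +2; each star adds +2
Total: 6 + 2 + 8 = 16 states


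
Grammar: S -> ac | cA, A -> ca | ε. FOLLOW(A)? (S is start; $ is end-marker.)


$ ∈ FOLLOW(S). For each A -> αBβ: add FIRST(β)\{ε} to FOLLOW(B); if β nullable, add FOLLOW(A).
FOLLOW(A) = {$}


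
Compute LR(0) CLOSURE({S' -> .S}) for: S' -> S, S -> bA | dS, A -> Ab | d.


Start: S' -> .S
For each item with dot before a nonterminal B, add B -> .γ for every B-production
Closure: [S' -> .S, S -> .bA, S -> .dS]


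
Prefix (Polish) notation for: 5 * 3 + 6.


left-to-right (same/higher precedence on left): tree is (+ (* 5 3) 6)
Prefix: + * 5 3 6


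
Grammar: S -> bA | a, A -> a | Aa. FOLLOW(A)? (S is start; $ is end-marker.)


$ ∈ FOLLOW(S). For each A -> αBβ: add FIRST(β)\{ε} to FOLLOW(B); if β nullable, add FOLLOW(A).
FOLLOW(A) = {$, a}


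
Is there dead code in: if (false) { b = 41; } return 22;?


condition is constant false, so the whole block is unreachable
Dead: 'if (false) { b = 41; }'


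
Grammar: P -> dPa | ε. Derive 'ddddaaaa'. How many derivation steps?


Derivation: P => dPa => ddPaa => dddPaaa => ddddPaaaa => ddddaaaa
Steps: 5


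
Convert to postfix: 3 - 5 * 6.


* has higher precedence, evaluate 5*6 first
Postfix: 3 5 6 * -


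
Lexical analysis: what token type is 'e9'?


Pattern: letter/underscore followed by alphanumerics, not a keyword
Type: IDENTIFIER


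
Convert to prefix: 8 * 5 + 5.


left-to-right (same/higher precedence on left): tree is (+ (* 8 5) 5)
Prefix: + * 8 5 5


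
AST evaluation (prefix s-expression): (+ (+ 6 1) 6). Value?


Evaluate inner: (+ 6 1) = 7
Evaluate root: (+ 7 6) = 13
Result: 13


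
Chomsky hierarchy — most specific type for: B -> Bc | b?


Left-linear: every RHS is a terminal or one nonterminal followed by a terminal
Classification: Type 3 (Regular)


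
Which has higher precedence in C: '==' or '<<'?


'<<' is shift (level 8); '==' is equality (level 6)
Higher level binds tighter
'<<' has higher precedence than '=='


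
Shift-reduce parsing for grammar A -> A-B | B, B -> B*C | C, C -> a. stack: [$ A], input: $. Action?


start symbol A on stack, input exhausted
Action: accept


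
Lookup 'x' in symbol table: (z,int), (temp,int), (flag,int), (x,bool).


Lookup 'x' → type bool


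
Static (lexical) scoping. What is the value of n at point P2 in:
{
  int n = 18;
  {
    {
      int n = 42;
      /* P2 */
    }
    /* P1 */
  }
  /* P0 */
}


n declared in the same block as P2
n = 42


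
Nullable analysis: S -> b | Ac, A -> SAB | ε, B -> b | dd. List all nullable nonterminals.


A nonterminal is nullable iff some alternative derives ε (directly, or every symbol in it is nullable)
Nullable: {A}


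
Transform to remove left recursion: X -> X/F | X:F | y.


Left-recursive alternatives: X/F, X:F; non-recursive: y
Introduce X': X -> yX', X' -> /FX' | :FX' | ε


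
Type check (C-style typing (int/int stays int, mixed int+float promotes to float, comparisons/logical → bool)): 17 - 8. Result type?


Operand types: int - int
Rule: mixed int/float promotes to float; int/int stays int
Result type: int


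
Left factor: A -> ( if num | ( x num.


Common prefix: '('
Factored: A -> ( A', A' -> if num | x num


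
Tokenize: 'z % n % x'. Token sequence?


Scan left to right, longest-match per lexeme
Tokens: ID(z), OP(%), ID(n), OP(%), ID(x)


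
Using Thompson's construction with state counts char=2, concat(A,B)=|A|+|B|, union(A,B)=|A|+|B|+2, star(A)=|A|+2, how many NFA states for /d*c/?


Syntax tree has 2 char leaf(s), 0 union(s), 1 star(s)
chars contribute 2×2 = 4; each union adds +2; each star adds +2
Total: 4 + 0 + 2 = 6 states


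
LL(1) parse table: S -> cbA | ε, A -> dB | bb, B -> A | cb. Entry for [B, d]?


For [B, d]: 'd' ∈ FIRST(A)
Entry: B -> A


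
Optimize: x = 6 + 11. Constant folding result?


6 + 11 = 17 at compile time
Optimized: x = 17


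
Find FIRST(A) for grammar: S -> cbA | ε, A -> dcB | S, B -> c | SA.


Per alternative of A: FIRST(dcB) = {d}; FIRST(S) = {c, ε}
FIRST(A) = {c, d, ε}


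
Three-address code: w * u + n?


Break into single-operator statements:
t1 = w * u
t2 = t1 + n


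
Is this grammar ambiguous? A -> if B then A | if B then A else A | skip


dangling else: 'if B then if B then skip else skip' parses two ways
Ambiguous


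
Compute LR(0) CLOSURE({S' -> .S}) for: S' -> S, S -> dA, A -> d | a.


Start: S' -> .S
For each item with dot before a nonterminal B, add B -> .γ for every B-production
Closure: [S' -> .S, S -> .dA]


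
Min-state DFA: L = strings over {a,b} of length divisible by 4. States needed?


Track length mod 4: states 0..3, accept at 0
Minimal DFA: 4 states


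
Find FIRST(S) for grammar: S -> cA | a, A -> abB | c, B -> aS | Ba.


Per alternative of S: FIRST(cA) = {c}; FIRST(a) = {a}
FIRST(S) = {a, c}


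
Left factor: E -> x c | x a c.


Common prefix: 'x'
Factored: E -> x E', E' -> c | a c


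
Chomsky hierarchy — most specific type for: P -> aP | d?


Right-linear: every RHS is a terminal or a terminal followed by one nonterminal
Classification: Type 3 (Regular)


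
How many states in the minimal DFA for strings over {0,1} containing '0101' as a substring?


KMP-style automaton: 4 progress states + 1 absorbing accept = 5
Minimal DFA: 5 states


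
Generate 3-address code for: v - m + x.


Break into single-operator statements:
t1 = v - m
t2 = t1 + x


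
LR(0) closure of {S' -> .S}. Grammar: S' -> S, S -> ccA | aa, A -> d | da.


Start: S' -> .S
For each item with dot before a nonterminal B, add B -> .γ for every B-production
Closure: [S' -> .S, S -> .ccA, S -> .aa]


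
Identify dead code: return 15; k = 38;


statement follows a return and is unreachable
Dead: 'k = 38'


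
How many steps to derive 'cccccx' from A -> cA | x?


Derivation: A => cA => ccA => cccA => ccccA => cccccA => cccccx
Steps: 6


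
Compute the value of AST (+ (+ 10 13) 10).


Evaluate inner: (+ 10 13) = 23
Evaluate root: (+ 23 10) = 33
Result: 33


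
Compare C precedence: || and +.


'+' is additive (level 9); '||' is logical OR (level 1)
Higher level binds tighter
'+' has higher precedence than '||'


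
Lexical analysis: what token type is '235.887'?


Pattern: digits with a decimal point
Type: FLOAT_LITERAL


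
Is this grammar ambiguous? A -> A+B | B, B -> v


precedence layered via separate nonterminal B: deterministic
Unambiguous


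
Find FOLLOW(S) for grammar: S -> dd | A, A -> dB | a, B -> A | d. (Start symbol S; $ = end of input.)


$ ∈ FOLLOW(S). For each A -> αBβ: add FIRST(β)\{ε} to FOLLOW(B); if β nullable, add FOLLOW(A).
FOLLOW(S) = {$}


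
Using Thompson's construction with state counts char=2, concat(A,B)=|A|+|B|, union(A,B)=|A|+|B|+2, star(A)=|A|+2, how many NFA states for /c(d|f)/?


Syntax tree has 3 char leaf(s), 1 union(s), 0 star(s)
chars contribute 3×2 = 6; each union adds +2; each star adds +2
Total: 6 + 2 + 0 = 8 states


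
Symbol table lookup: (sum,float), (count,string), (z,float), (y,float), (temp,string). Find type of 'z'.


Lookup 'z' → type float


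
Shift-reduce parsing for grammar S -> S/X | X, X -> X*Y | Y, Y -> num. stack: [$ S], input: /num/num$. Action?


shift '/' to continue S -> S/X
Action: shift


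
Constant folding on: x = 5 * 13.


5 * 13 = 65 at compile time
Optimized: x = 65


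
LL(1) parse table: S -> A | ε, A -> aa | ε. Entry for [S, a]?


For [S, a]: 'a' ∈ FIRST(A)
Entry: S -> A


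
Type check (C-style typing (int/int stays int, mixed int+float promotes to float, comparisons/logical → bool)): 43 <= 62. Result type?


Operand types: int <= int
Rule: comparison yields bool
Result type: bool


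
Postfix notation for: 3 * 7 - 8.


Left to right (same or higher precedence on left)
Postfix: 3 7 * 8 -


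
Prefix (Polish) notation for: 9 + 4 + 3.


left-to-right (same/higher precedence on left): tree is (+ (+ 9 4) 3)
Prefix: + + 9 4 3


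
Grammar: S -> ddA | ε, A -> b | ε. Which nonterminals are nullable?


A nonterminal is nullable iff some alternative derives ε (directly, or every symbol in it is nullable)
Nullable: {A, S}


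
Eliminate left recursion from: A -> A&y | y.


Left-recursive alternatives: A&y; non-recursive: y
Introduce A': A -> yA', A' -> &yA' | ε


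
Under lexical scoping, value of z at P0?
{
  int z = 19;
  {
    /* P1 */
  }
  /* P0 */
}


z declared in the same block as P0
z = 19


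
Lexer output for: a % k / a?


Scan left to right, longest-match per lexeme
Tokens: ID(a), OP(%), ID(k), OP(/), ID(a)


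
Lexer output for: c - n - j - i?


Scan left to right, longest-match per lexeme
Tokens: ID(c), OP(-), ID(n), OP(-), ID(j), OP(-), ID(i)


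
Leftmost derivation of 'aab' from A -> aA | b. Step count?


Derivation: A => aA => aaA => aab
Steps: 3


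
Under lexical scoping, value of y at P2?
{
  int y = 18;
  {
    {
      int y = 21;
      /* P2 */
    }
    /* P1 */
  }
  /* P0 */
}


y declared in the same block as P2
y = 21


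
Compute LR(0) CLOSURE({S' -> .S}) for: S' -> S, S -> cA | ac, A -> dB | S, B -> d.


Start: S' -> .S
For each item with dot before a nonterminal B, add B -> .γ for every B-production
Closure: [S' -> .S, S -> .cA, S -> .ac]


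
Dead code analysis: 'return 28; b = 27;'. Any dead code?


statement follows a return and is unreachable
Dead: 'b = 27'


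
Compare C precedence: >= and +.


'+' is additive (level 9); '>=' is relational (level 7)
Higher level binds tighter
'+' has higher precedence than '>='


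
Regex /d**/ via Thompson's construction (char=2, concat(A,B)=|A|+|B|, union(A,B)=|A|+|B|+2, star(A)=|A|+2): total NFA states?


Syntax tree has 1 char leaf(s), 0 union(s), 2 star(s)
chars contribute 1×2 = 2; each union adds +2; each star adds +2
Total: 2 + 0 + 4 = 6 states


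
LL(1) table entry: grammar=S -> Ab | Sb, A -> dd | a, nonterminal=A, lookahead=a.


For [A, a]: 'a' ∈ FIRST(a)
Entry: A -> a


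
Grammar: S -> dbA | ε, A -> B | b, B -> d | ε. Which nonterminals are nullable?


A nonterminal is nullable iff some alternative derives ε (directly, or every symbol in it is nullable)
Nullable: {A, B, S}


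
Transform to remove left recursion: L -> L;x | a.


Left-recursive alternatives: L;x; non-recursive: a
Introduce L': L -> aL', L' -> ;xL' | ε


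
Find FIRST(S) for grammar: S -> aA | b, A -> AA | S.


Per alternative of S: FIRST(aA) = {a}; FIRST(b) = {b}
FIRST(S) = {a, b}


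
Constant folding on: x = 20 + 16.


20 + 16 = 36 at compile time
Optimized: x = 36


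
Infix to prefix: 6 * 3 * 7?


left-to-right (same/higher precedence on left): tree is (* (* 6 3) 7)
Prefix: * * 6 3 7


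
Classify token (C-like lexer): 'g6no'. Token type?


Pattern: letter/underscore followed by alphanumerics, not a keyword
Type: IDENTIFIER


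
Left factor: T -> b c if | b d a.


Common prefix: 'b'
Factored: T -> b T', T' -> c if | d a


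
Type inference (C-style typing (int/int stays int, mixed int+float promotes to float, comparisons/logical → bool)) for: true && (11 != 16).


Operand types: bool && bool
Rule: logical operators take bool operands and yield bool
Result type: bool


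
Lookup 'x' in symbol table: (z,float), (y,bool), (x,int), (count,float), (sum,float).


Lookup 'x' → type int


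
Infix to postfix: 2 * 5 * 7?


Left to right (same or higher precedence on left)
Postfix: 2 5 * 7 *


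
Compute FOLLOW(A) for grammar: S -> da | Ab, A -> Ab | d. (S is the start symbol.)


$ ∈ FOLLOW(S). For each A -> αBβ: add FIRST(β)\{ε} to FOLLOW(B); if β nullable, add FOLLOW(A).
FOLLOW(A) = {b}


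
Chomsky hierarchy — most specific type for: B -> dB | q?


Right-linear: every RHS is a terminal or a terminal followed by one nonterminal
Classification: Type 3 (Regular)


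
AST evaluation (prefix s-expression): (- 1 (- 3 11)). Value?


Evaluate inner: (- 3 11) = -8
Evaluate root: (- 1 -8) = 9
Result: 9


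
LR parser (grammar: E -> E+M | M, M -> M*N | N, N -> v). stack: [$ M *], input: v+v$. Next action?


no handle; shift 'v'
Action: shift


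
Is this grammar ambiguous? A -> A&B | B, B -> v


precedence layered via separate nonterminal B: deterministic
Unambiguous


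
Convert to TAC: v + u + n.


Break into single-operator statements:
t1 = v + u
t2 = t1 + n


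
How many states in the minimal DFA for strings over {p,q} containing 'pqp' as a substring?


KMP-style automaton: 3 progress states + 1 absorbing accept = 4
Minimal DFA: 4 states


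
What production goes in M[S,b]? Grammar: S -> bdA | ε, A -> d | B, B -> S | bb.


For [S, b]: 'b' ∈ FIRST(bdA)
Entry: S -> bdA


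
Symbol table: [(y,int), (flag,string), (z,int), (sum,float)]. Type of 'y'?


Lookup 'y' → type int


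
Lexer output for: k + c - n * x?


Scan left to right, longest-match per lexeme
Tokens: ID(k), OP(+), ID(c), OP(-), ID(n), OP(*), ID(x)


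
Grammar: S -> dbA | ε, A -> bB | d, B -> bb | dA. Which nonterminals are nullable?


A nonterminal is nullable iff some alternative derives ε (directly, or every symbol in it is nullable)
Nullable: {S}


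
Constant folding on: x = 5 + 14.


5 + 14 = 19 at compile time
Optimized: x = 19


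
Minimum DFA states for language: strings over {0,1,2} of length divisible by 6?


Track length mod 6: states 0..5, accept at 0
Minimal DFA: 6 states


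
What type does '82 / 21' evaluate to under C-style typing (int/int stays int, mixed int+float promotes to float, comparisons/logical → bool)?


Operand types: int / int
Rule: mixed int/float promotes to float; int/int stays int
Result type: int


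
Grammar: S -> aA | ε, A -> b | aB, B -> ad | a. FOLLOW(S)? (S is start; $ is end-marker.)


$ ∈ FOLLOW(S). For each A -> αBβ: add FIRST(β)\{ε} to FOLLOW(B); if β nullable, add FOLLOW(A).
FOLLOW(S) = {$}


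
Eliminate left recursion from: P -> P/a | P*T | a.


Left-recursive alternatives: P/a, P*T; non-recursive: a
Introduce P': P -> aP', P' -> /aP' | *TP' | ε


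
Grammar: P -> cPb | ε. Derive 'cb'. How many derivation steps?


Derivation: P => cPb => cb
Steps: 2


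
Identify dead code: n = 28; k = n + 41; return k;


n is read by k's definition; k is returned
No dead code


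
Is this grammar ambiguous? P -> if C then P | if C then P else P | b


dangling else: 'if C then if C then b else b' parses two ways
Ambiguous


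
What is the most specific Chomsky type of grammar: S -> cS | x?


Right-linear: every RHS is a terminal or a terminal followed by one nonterminal
Classification: Type 3 (Regular)


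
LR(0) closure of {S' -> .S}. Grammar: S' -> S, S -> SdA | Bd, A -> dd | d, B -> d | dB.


Start: S' -> .S
For each item with dot before a nonterminal B, add B -> .γ for every B-production
Closure: [S' -> .S, S -> .SdA, S -> .Bd, B -> .d, B -> .dB]


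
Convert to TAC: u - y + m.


Break into single-operator statements:
t1 = u - y
t2 = t1 + m


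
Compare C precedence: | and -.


'-' is additive (level 9); '|' is bitwise OR (level 3)
Higher level binds tighter
'-' has higher precedence than '|'


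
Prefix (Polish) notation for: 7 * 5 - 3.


left-to-right (same/higher precedence on left): tree is (- (* 7 5) 3)
Prefix: - * 7 5 3


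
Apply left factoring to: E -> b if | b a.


Common prefix: 'b'
Factored: E -> b E', E' -> if | a


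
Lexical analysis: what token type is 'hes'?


Pattern: letter/underscore followed by alphanumerics, not a keyword
Type: IDENTIFIER


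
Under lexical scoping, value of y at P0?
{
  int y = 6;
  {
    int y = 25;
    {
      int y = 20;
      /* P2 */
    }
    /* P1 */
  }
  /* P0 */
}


y declared in the same block as P0
y = 6


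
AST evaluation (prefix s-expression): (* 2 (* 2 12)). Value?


Evaluate inner: (* 2 12) = 24
Evaluate root: (* 2 24) = 48
Result: 48


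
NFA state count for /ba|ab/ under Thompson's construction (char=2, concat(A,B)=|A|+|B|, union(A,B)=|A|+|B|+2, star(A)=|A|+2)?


Syntax tree has 4 char leaf(s), 1 union(s), 0 star(s)
chars contribute 4×2 = 8; each union adds +2; each star adds +2
Total: 8 + 2 + 0 = 10 states


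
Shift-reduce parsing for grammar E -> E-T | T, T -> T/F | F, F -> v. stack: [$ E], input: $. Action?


start symbol E on stack, input exhausted
Action: accept


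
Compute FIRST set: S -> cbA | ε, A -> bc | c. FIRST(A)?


Per alternative of A: FIRST(bc) = {b}; FIRST(c) = {c}
FIRST(A) = {b, c}


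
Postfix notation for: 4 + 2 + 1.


Left to right (same or higher precedence on left)
Postfix: 4 2 + 1 +


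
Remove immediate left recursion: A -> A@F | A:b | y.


Left-recursive alternatives: A@F, A:b; non-recursive: y
Introduce A': A -> yA', A' -> @FA' | :bA' | ε


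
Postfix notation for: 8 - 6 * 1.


* has higher precedence, evaluate 6*1 first
Postfix: 8 6 1 * -


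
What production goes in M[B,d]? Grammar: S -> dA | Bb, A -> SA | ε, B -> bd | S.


For [B, d]: 'd' ∈ FIRST(S)
Entry: B -> S


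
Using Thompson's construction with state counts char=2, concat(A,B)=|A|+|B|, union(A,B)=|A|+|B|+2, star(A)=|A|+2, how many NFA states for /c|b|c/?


Syntax tree has 3 char leaf(s), 2 union(s), 0 star(s)
chars contribute 3×2 = 6; each union adds +2; each star adds +2
Total: 6 + 4 + 0 = 10 states


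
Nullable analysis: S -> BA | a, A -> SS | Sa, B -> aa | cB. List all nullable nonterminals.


A nonterminal is nullable iff some alternative derives ε (directly, or every symbol in it is nullable)
Nullable: {}


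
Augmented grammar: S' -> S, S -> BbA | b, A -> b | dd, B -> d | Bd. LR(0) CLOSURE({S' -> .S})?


Start: S' -> .S
For each item with dot before a nonterminal B, add B -> .γ for every B-production
Closure: [S' -> .S, S -> .BbA, S -> .b, B -> .d, B -> .Bd]


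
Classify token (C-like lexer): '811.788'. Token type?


Pattern: digits with a decimal point
Type: FLOAT_LITERAL


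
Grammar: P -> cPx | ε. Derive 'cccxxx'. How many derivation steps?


Derivation: P => cPx => ccPxx => cccPxxx => cccxxx
Steps: 4


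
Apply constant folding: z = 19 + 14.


19 + 14 = 33 at compile time
Optimized: z = 33


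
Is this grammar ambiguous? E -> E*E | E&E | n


'n*n&n' has two parse trees (no precedence encoded between * and &)
Ambiguous


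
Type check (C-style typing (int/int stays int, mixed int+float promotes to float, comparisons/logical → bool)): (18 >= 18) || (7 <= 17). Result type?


Operand types: bool || bool
Rule: logical operators take bool operands and yield bool
Result type: bool


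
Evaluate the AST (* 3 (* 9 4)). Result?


Evaluate inner: (* 9 4) = 36
Evaluate root: (* 3 36) = 108
Result: 108


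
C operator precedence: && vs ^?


'^' is bitwise XOR (level 4); '&&' is logical AND (level 2)
Higher level binds tighter
'^' has higher precedence than '&&'


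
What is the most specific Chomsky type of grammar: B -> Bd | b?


Left-linear: every RHS is a terminal or one nonterminal followed by a terminal
Classification: Type 3 (Regular)


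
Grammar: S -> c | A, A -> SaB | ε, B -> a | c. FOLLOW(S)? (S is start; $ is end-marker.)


$ ∈ FOLLOW(S). For each A -> αBβ: add FIRST(β)\{ε} to FOLLOW(B); if β nullable, add FOLLOW(A).
FOLLOW(S) = {$, a}


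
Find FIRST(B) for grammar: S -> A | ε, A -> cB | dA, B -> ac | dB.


Per alternative of B: FIRST(ac) = {a}; FIRST(dB) = {d}
FIRST(B) = {a, d}


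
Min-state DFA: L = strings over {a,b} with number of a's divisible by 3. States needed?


Track (count of a) mod 3: states 0..2, accept at 0
Minimal DFA: 3 states


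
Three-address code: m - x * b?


Break into single-operator statements:
t1 = x * b
t2 = m - t1


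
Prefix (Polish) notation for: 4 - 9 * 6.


'*' binds tighter: tree is (- 4 (* 9 6))
Prefix: - 4 * 9 6


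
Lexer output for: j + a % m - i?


Scan left to right, longest-match per lexeme
Tokens: ID(j), OP(+), ID(a), OP(%), ID(m), OP(-), ID(i)


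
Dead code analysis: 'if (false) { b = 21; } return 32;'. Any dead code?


condition is constant false, so the whole block is unreachable
Dead: 'if (false) { b = 21; }'


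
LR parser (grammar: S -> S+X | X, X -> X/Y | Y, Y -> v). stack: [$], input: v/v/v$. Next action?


no handle on stack; shift 'v'
Action: shift


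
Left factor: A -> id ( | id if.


Common prefix: 'id'
Factored: A -> id A', A' -> ( | if


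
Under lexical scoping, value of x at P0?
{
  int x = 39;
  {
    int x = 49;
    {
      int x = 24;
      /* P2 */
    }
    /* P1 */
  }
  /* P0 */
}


x declared in the same block as P0
x = 39


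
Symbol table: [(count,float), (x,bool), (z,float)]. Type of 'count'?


Lookup 'count' → type float


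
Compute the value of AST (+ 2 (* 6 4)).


Evaluate inner: (* 6 4) = 24
Evaluate root: (+ 2 24) = 26
Result: 26


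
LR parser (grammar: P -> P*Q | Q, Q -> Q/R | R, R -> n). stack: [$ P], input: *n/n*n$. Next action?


shift '*' to continue P -> P*Q
Action: shift


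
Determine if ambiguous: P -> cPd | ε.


balanced c^n…d^n: each string has a unique parse
Unambiguous


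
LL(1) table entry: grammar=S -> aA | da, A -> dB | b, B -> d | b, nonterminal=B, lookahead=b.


For [B, b]: 'b' ∈ FIRST(b)
Entry: B -> b


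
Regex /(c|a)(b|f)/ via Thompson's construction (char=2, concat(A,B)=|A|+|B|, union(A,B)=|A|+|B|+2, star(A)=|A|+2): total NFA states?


Syntax tree has 4 char leaf(s), 2 union(s), 0 star(s)
chars contribute 4×2 = 8; each union adds +2; each star adds +2
Total: 8 + 4 + 0 = 12 states


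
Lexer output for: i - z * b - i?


Scan left to right, longest-match per lexeme
Tokens: ID(i), OP(-), ID(z), OP(*), ID(b), OP(-), ID(i)


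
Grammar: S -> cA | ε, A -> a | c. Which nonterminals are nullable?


A nonterminal is nullable iff some alternative derives ε (directly, or every symbol in it is nullable)
Nullable: {S}


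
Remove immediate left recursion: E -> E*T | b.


Left-recursive alternatives: E*T; non-recursive: b
Introduce E': E -> bE', E' -> *TE' | ε


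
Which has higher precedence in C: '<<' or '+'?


'+' is additive (level 9); '<<' is shift (level 8)
Higher level binds tighter
'+' has higher precedence than '<<'


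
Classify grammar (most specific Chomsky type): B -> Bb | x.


Left-linear: every RHS is a terminal or one nonterminal followed by a terminal
Classification: Type 3 (Regular)


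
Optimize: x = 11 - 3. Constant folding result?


11 - 3 = 8 at compile time
Optimized: x = 8


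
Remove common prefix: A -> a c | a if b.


Common prefix: 'a'
Factored: A -> a A', A' -> c | if b


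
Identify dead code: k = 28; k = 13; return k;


first assignment to k is overwritten before any read
Dead: 'k = 28'


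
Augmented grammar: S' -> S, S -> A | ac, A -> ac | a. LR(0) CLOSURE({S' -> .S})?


Start: S' -> .S
For each item with dot before a nonterminal B, add B -> .γ for every B-production
Closure: [S' -> .S, S -> .A, S -> .ac, A -> .ac, A -> .a]


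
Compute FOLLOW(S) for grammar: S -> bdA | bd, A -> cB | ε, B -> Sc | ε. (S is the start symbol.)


$ ∈ FOLLOW(S). For each A -> αBβ: add FIRST(β)\{ε} to FOLLOW(B); if β nullable, add FOLLOW(A).
FOLLOW(S) = {$, c}


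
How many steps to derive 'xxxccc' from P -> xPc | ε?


Derivation: P => xPc => xxPcc => xxxPccc => xxxccc
Steps: 4


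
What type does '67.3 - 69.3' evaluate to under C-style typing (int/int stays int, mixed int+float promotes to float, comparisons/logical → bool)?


Operand types: float - float
Rule: mixed int/float promotes to float; int/int stays int
Result type: float


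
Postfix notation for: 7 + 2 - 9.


Left to right (same or higher precedence on left)
Postfix: 7 2 + 9 -


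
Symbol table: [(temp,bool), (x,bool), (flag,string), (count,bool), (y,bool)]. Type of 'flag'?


Lookup 'flag' → type string


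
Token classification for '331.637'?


Pattern: digits with a decimal point
Type: FLOAT_LITERAL


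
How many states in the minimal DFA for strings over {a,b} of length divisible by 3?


Track length mod 3: states 0..2, accept at 0
Minimal DFA: 3 states


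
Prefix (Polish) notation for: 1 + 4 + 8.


left-to-right (same/higher precedence on left): tree is (+ (+ 1 4) 8)
Prefix: + + 1 4 8


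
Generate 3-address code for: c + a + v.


Break into single-operator statements:
t1 = c + a
t2 = t1 + v


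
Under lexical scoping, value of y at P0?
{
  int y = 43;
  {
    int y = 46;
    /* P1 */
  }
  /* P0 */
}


y declared in the same block as P0
y = 43


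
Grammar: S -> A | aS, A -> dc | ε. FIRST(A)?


Per alternative of A: FIRST(dc) = {d}; FIRST(ε) = {ε}
FIRST(A) = {d, ε}


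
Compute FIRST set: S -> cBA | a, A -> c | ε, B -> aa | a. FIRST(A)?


Per alternative of A: FIRST(c) = {c}; FIRST(ε) = {ε}
FIRST(A) = {c, ε}


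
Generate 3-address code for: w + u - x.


Break into single-operator statements:
t1 = w + u
t2 = t1 - x


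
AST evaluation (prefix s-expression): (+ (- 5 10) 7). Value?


Evaluate inner: (- 5 10) = -5
Evaluate root: (+ -5 7) = 2
Result: 2


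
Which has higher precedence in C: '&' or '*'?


'*' is multiplicative (level 10); '&' is bitwise AND (level 5)
Higher level binds tighter
'*' has higher precedence than '&'


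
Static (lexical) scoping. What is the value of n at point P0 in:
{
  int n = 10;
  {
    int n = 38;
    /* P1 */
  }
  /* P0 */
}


n declared in the same block as P0
n = 10


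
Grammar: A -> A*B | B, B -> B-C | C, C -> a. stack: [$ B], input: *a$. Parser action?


lookahead ∉ {-} so B won't extend; reduce A -> B
Action: reduce (A -> B)


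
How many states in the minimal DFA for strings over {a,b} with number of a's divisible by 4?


Track (count of a) mod 4: states 0..3, accept at 0
Minimal DFA: 4 states


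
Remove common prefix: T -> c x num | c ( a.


Common prefix: 'c'
Factored: T -> c T', T' -> x num | ( a


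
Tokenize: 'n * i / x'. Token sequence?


Scan left to right, longest-match per lexeme
Tokens: ID(n), OP(*), ID(i), OP(/), ID(x)


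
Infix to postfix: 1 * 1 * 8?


Left to right (same or higher precedence on left)
Postfix: 1 1 * 8 *


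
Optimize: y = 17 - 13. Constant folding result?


17 - 13 = 4 at compile time
Optimized: y = 4


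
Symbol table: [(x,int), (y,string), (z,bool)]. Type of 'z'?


Lookup 'z' → type bool


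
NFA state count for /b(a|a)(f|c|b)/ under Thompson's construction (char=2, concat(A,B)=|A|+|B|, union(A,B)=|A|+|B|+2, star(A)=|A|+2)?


Syntax tree has 6 char leaf(s), 3 union(s), 0 star(s)
chars contribute 6×2 = 12; each union adds +2; each star adds +2
Total: 12 + 6 + 0 = 18 states


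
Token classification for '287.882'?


Pattern: digits with a decimal point
Type: FLOAT_LITERAL


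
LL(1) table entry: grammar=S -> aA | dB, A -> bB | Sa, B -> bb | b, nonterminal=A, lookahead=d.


For [A, d]: 'd' ∈ FIRST(Sa)
Entry: A -> Sa


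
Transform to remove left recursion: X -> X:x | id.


Left-recursive alternatives: X:x; non-recursive: id
Introduce X': X -> idX', X' -> :xX' | ε


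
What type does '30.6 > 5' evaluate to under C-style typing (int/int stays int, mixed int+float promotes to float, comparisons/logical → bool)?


Operand types: float > int
Rule: comparison yields bool
Result type: bool


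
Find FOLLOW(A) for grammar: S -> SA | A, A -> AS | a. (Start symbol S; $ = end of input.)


$ ∈ FOLLOW(S). For each A -> αBβ: add FIRST(β)\{ε} to FOLLOW(B); if β nullable, add FOLLOW(A).
FOLLOW(A) = {$, a}


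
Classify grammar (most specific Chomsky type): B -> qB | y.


Right-linear: every RHS is a terminal or a terminal followed by one nonterminal
Classification: Type 3 (Regular)


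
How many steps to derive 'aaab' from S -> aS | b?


Derivation: S => aS => aaS => aaaS => aaab
Steps: 4


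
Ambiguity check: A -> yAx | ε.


balanced y^n…x^n: each string has a unique parse
Unambiguous


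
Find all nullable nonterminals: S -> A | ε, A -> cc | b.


A nonterminal is nullable iff some alternative derives ε (directly, or every symbol in it is nullable)
Nullable: {S}


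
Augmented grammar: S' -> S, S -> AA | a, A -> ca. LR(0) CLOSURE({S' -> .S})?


Start: S' -> .S
For each item with dot before a nonterminal B, add B -> .γ for every B-production
Closure: [S' -> .S, S -> .AA, S -> .a, A -> .ca]


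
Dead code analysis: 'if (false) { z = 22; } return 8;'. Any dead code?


condition is constant false, so the whole block is unreachable
Dead: 'if (false) { z = 22; }'


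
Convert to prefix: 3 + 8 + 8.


left-to-right (same/higher precedence on left): tree is (+ (+ 3 8) 8)
Prefix: + + 3 8 8


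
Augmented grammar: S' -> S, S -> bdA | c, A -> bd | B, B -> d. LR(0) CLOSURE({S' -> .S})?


Start: S' -> .S
For each item with dot before a nonterminal B, add B -> .γ for every B-production
Closure: [S' -> .S, S -> .bdA, S -> .c]


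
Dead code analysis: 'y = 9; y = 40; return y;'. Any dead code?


first assignment to y is overwritten before any read
Dead: 'y = 9'


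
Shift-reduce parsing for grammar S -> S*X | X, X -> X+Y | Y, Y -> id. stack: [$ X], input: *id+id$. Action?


lookahead ∉ {+} so X won't extend; reduce S -> X
Action: reduce (S -> X)


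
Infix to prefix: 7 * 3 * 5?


left-to-right (same/higher precedence on left): tree is (* (* 7 3) 5)
Prefix: * * 7 3 5


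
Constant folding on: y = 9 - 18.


9 - 18 = -9 at compile time
Optimized: y = -9


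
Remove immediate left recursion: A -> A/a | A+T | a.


Left-recursive alternatives: A/a, A+T; non-recursive: a
Introduce A': A -> aA', A' -> /aA' | +TA' | ε


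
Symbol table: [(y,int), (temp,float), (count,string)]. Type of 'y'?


Lookup 'y' → type int


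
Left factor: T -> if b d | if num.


Common prefix: 'if'
Factored: T -> if T', T' -> b d | num


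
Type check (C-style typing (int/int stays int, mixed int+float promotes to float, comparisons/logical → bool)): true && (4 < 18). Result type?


Operand types: bool && bool
Rule: logical operators take bool operands and yield bool
Result type: bool


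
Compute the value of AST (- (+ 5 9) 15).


Evaluate inner: (+ 5 9) = 14
Evaluate root: (- 14 15) = -1
Result: -1


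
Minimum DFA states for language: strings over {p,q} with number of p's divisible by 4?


Track (count of p) mod 4: states 0..3, accept at 0
Minimal DFA: 4 states


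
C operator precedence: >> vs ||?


'>>' is shift (level 8); '||' is logical OR (level 1)
Higher level binds tighter
'>>' has higher precedence than '||'


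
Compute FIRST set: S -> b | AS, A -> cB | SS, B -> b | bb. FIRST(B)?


Per alternative of B: FIRST(b) = {b}; FIRST(bb) = {b}
FIRST(B) = {b}


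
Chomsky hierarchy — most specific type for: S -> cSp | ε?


Single nonterminal LHS, but c^n p^n is not regular
Classification: Type 2 (Context-Free)


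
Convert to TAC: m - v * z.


Break into single-operator statements:
t1 = v * z
t2 = m - t1


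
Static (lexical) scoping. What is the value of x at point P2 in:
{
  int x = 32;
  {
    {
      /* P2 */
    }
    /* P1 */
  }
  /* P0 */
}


P2's block does not declare x; resolves to the enclosing declaration at depth 0
x = 32


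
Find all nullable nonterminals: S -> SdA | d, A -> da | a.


A nonterminal is nullable iff some alternative derives ε (directly, or every symbol in it is nullable)
Nullable: {}


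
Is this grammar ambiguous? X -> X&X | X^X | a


'a&a^a' has two parse trees (no precedence encoded between & and ^)
Ambiguous


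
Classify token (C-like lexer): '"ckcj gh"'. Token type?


Pattern: double-quoted sequence
Type: STRING_LITERAL


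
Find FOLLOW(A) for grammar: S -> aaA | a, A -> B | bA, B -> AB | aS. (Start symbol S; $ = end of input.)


$ ∈ FOLLOW(S). For each A -> αBβ: add FIRST(β)\{ε} to FOLLOW(B); if β nullable, add FOLLOW(A).
FOLLOW(A) = {$, a, b}


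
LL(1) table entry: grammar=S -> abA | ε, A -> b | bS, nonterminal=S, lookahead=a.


For [S, a]: 'a' ∈ FIRST(abA)
Entry: S -> abA


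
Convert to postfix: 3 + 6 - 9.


Left to right (same or higher precedence on left)
Postfix: 3 6 + 9 -


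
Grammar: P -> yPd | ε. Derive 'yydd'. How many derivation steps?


Derivation: P => yPd => yyPdd => yydd
Steps: 3


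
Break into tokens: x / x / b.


Scan left to right, longest-match per lexeme
Tokens: ID(x), OP(/), ID(x), OP(/), ID(b)


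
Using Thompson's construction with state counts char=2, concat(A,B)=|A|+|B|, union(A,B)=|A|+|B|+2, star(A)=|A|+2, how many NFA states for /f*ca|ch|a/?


Syntax tree has 6 char leaf(s), 2 union(s), 1 star(s)
chars contribute 6×2 = 12; each union adds +2; each star adds +2
Total: 12 + 4 + 2 = 18 states


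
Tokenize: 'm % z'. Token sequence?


Scan left to right, longest-match per lexeme
Tokens: ID(m), OP(%), ID(z)


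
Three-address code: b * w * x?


Break into single-operator statements:
t1 = b * w
t2 = t1 * x


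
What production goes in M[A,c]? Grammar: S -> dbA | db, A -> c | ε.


For [A, c]: 'c' ∈ FIRST(c)
Entry: A -> c


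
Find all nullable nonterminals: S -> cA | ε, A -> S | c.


A nonterminal is nullable iff some alternative derives ε (directly, or every symbol in it is nullable)
Nullable: {A, S}


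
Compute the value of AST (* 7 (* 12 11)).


Evaluate inner: (* 12 11) = 132
Evaluate root: (* 7 132) = 924
Result: 924


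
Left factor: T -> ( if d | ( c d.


Common prefix: '('
Factored: T -> ( T', T' -> if d | c d


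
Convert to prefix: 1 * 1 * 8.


left-to-right (same/higher precedence on left): tree is (* (* 1 1) 8)
Prefix: * * 1 1 8


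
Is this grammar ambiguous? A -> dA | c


right-linear, alternatives start with distinct terminals 'd' vs 'c': unique leftmost derivation
Unambiguous


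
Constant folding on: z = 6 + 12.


6 + 12 = 18 at compile time
Optimized: z = 18


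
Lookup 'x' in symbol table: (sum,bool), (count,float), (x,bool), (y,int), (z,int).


Lookup 'x' → type bool


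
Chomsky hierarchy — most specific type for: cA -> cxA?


LHS has context (more than one symbol) and |LHS| ≤ |RHS|
Classification: Type 1 (Context-Sensitive)


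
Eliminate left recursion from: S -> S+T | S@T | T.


Left-recursive alternatives: S+T, S@T; non-recursive: T
Introduce S': S -> TS', S' -> +TS' | @TS' | ε


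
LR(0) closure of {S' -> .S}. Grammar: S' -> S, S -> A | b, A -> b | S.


Start: S' -> .S
For each item with dot before a nonterminal B, add B -> .γ for every B-production
Closure: [S' -> .S, S -> .A, S -> .b, A -> .b, A -> .S]


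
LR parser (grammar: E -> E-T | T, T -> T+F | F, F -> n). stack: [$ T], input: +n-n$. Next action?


shift '+' to continue T -> T+F
Action: shift


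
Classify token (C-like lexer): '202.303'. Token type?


Pattern: digits with a decimal point
Type: FLOAT_LITERAL


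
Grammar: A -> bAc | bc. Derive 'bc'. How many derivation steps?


Derivation: A => bc
Steps: 1


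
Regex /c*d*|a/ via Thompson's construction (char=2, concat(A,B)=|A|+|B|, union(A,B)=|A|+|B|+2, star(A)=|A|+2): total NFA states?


Syntax tree has 3 char leaf(s), 1 union(s), 2 star(s)
chars contribute 3×2 = 6; each union adds +2; each star adds +2
Total: 6 + 2 + 4 = 12 states


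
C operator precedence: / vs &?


'/' is multiplicative (level 10); '&' is bitwise AND (level 5)
Higher level binds tighter
'/' has higher precedence than '&'


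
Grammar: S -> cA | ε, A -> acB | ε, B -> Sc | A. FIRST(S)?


Per alternative of S: FIRST(cA) = {c}; FIRST(ε) = {ε}
FIRST(S) = {c, ε}


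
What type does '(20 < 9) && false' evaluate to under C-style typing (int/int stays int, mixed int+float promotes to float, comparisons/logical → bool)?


Operand types: bool && bool
Rule: logical operators take bool operands and yield bool
Result type: bool


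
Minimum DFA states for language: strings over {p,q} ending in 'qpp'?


Track the longest suffix of input matching a prefix of 'qpp': 4 classes (prefixes of length 0..3)
Minimal DFA: 4 states


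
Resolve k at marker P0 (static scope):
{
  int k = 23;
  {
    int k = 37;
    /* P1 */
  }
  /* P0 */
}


k declared in the same block as P0
k = 23


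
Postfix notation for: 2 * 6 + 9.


Left to right (same or higher precedence on left)
Postfix: 2 6 * 9 +


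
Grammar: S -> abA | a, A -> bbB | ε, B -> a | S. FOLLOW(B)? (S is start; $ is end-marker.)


$ ∈ FOLLOW(S). For each A -> αBβ: add FIRST(β)\{ε} to FOLLOW(B); if β nullable, add FOLLOW(A).
FOLLOW(B) = {$}


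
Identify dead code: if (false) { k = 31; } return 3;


condition is constant false, so the whole block is unreachable
Dead: 'if (false) { k = 31; }'


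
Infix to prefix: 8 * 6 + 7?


left-to-right (same/higher precedence on left): tree is (+ (* 8 6) 7)
Prefix: + * 8 6 7


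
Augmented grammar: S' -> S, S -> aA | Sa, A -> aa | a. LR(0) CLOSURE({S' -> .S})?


Start: S' -> .S
For each item with dot before a nonterminal B, add B -> .γ for every B-production
Closure: [S' -> .S, S -> .aA, S -> .Sa]


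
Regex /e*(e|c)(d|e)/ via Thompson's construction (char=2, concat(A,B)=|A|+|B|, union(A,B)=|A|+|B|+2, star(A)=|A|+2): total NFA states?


Syntax tree has 5 char leaf(s), 2 union(s), 1 star(s)
chars contribute 5×2 = 10; each union adds +2; each star adds +2
Total: 10 + 4 + 2 = 16 states


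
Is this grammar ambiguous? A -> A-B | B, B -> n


precedence layered via separate nonterminal B: deterministic
Unambiguous


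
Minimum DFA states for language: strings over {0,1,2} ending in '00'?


Track the longest suffix of input matching a prefix of '00': 3 classes (prefixes of length 0..2)
Minimal DFA: 3 states


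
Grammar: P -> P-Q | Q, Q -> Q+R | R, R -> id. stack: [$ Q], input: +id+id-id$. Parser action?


shift '+' to continue Q -> Q+R
Action: shift


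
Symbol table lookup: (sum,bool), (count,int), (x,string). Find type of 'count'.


Lookup 'count' → type int
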